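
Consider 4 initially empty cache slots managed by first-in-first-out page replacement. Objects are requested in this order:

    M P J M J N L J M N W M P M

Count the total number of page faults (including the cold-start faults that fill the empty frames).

8

M -> fault, frames {M}
P -> fault, frames {M,P}
J -> fault, frames {M,P,J}
M -> hit
J -> hit
N -> fault, frames {M,P,J,N}
L -> fault, evict M, frames {P,J,N,L}
J -> hit
M -> fault, evict P, frames {J,N,L,M}
N -> hit
W -> fault, evict J, frames {N,L,M,W}
M -> hit
P -> fault, evict N, frames {L,M,W,P}
M -> hit
Page faults: 8.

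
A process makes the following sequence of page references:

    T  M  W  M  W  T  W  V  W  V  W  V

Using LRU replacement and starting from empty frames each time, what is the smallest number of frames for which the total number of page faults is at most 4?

f=1: 12 faults
f=2: 5 faults
f=3: 4 faults
f=4: 4 faults
Smallest f with faults ≤ 4 is 3.

3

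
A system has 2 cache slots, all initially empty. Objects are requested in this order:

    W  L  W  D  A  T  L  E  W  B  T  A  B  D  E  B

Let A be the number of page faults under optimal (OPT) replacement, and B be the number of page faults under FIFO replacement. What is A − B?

Under OPT: F F . F F F . F F F . F . F F . → 11 faults.
Under FIFO: F F . F F F F F F F F F F F F F → 15 faults.
A − B = 11 − 15 = -4.

-4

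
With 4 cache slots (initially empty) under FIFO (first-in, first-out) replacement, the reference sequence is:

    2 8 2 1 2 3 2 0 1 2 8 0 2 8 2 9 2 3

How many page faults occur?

2: fault, frames [2]
8: fault, frames [2, 8]
2: hit
1: fault, frames [2, 8, 1]
2: hit
3: fault, frames [2, 8, 1, 3]
2: hit
0: fault, evict 2, frames [8, 1, 3, 0]
1: hit
2: fault, evict 8, frames [1, 3, 0, 2]
8: fault, evict 1, frames [3, 0, 2, 8]
0: hit
2: hit
8: hit
2: hit
9: fault, evict 3, frames [0, 2, 8, 9]
2: hit
3: fault, evict 0, frames [2, 8, 9, 3]
Page faults: 9.

9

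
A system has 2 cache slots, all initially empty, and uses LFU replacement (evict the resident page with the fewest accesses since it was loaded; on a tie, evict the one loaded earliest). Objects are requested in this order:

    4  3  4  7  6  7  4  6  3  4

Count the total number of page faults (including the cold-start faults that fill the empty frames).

4: fault, frames [4]
3: fault, frames [4, 3]
4: hit
7: fault, evict 3, frames [4, 7]
6: fault, evict 7, frames [4, 6]
7: fault, evict 6, frames [4, 7]
4: hit
6: fault, evict 7, frames [4, 6]
3: fault, evict 6, frames [4, 3]
4: hit
Page faults: 7.

7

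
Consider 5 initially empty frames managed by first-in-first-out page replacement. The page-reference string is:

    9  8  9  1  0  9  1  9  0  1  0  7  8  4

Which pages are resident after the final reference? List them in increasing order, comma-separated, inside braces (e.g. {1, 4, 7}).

9: miss, frames {9}
8: miss, frames {9,8}
9: hit
1: miss, frames {9,8,1}
0: miss, frames {9,8,1,0}
9: hit
1: hit
9: hit
0: hit
1: hit
0: hit
7: miss, frames {9,8,1,0,7}
8: hit
4: miss, evict 9, frames {8,1,0,7,4}

{0, 1, 4, 7, 8}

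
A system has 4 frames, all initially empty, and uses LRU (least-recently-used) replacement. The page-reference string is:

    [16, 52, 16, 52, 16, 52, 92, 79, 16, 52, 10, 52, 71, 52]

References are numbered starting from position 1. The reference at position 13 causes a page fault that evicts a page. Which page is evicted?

pos 1: 16 -> miss, frames (16)
pos 2: 52 -> miss, frames (16 52)
pos 3: 16 -> hit
pos 4: 52 -> hit
pos 5: 16 -> hit
pos 6: 52 -> hit
pos 7: 92 -> miss, frames (16 52 92)
pos 8: 79 -> miss, frames (16 52 92 79)
pos 9: 16 -> hit
pos 10: 52 -> hit
pos 11: 10 -> miss, evict 92, frames (79 16 52 10)
pos 12: 52 -> hit
pos 13: 71 -> miss, evict 79, frames (16 10 52 71)
At position 13, page 79 is evicted.

79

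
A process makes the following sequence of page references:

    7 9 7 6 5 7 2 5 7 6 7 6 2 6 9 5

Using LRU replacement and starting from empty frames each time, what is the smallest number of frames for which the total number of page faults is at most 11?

3

f=1: 16 faults
f=2: 12 faults
f=3: 9 faults
f=4: 7 faults
f=5: 5 faults
Smallest f with faults ≤ 11 is 3.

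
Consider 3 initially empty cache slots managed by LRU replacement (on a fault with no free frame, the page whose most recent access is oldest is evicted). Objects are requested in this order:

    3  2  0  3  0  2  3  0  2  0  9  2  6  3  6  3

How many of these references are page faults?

6

3 → fault, frames {3}
2 → fault, frames {3,2}
0 → fault, frames {3,2,0}
3 → hit
0 → hit
2 → hit
3 → hit
0 → hit
2 → hit
0 → hit
9 → fault, evict 3, frames {2,0,9}
2 → hit
6 → fault, evict 0, frames {9,2,6}
3 → fault, evict 9, frames {2,6,3}
6 → hit
3 → hit
Page faults: 6.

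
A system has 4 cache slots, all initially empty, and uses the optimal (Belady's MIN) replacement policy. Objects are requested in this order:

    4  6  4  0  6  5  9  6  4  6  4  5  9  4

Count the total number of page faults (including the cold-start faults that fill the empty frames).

5

4: miss, frames {4}
6: miss, frames {4,6}
4: hit
0: miss, frames {4,6,0}
6: hit
5: miss, frames {4,6,0,5}
9: miss, evict 0, frames {4,6,5,9}
6: hit
4: hit
6: hit
4: hit
5: hit
9: hit
4: hit
Page faults: 5.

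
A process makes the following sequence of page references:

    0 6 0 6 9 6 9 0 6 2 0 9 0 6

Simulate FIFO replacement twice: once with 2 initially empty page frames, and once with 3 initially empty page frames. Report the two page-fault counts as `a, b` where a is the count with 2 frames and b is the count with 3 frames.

2 frames: F F . . F . . F F F F F . F → 9 faults.
3 frames: F F . . F . . . . F F . . F → 6 faults.
6 < 9: adding a frame reduced faults, as is typical.

9, 6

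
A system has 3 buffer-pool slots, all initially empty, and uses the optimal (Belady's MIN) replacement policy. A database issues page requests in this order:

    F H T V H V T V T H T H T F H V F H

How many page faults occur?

F -> fault, frames {F}
H -> fault, frames {F,H}
T -> fault, frames {F,H,T}
V -> fault, evict F, frames {H,T,V}
H -> hit
V -> hit
T -> hit
V -> hit
T -> hit
H -> hit
T -> hit
H -> hit
T -> hit
F -> fault, evict T, frames {H,V,F}
H -> hit
V -> hit
F -> hit
H -> hit
Page faults: 5.

5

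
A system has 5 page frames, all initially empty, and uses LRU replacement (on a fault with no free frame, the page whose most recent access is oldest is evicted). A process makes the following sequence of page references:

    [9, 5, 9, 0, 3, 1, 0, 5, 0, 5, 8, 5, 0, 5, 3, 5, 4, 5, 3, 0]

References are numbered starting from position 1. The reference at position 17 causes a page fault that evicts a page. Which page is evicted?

1

pos 1: 9 -> miss, frames [9]
pos 2: 5 -> miss, frames [9, 5]
pos 3: 9 -> hit
pos 4: 0 -> miss, frames [5, 9, 0]
pos 5: 3 -> miss, frames [5, 9, 0, 3]
pos 6: 1 -> miss, frames [5, 9, 0, 3, 1]
pos 7: 0 -> hit
pos 8: 5 -> hit
pos 9: 0 -> hit
pos 10: 5 -> hit
pos 11: 8 -> miss, evict 9, frames [3, 1, 0, 5, 8]
pos 12: 5 -> hit
pos 13: 0 -> hit
pos 14: 5 -> hit
pos 15: 3 -> hit
pos 16: 5 -> hit
pos 17: 4 -> miss, evict 1, frames [8, 0, 3, 5, 4]
At position 17, page 1 is evicted.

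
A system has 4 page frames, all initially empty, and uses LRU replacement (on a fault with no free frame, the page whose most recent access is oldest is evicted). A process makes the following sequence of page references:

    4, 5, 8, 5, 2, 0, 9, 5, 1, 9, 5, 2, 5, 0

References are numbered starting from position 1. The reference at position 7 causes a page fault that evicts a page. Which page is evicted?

8

pos 1: 4 -> miss, frames {4}
pos 2: 5 -> miss, frames {4,5}
pos 3: 8 -> miss, frames {4,5,8}
pos 4: 5 -> hit
pos 5: 2 -> miss, frames {4,8,5,2}
pos 6: 0 -> miss, evict 4, frames {8,5,2,0}
pos 7: 9 -> miss, evict 8, frames {5,2,0,9}
At position 7, page 8 is evicted.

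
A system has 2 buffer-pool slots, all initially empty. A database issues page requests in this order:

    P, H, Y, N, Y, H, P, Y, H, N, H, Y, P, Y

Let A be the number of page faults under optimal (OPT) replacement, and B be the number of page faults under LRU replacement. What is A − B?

-1

Under OPT: F F F F . F F . F F . F F . → 10 faults.
Under LRU: F F F F . F F F F F . F F . → 11 faults.
A − B = 10 − 11 = -1.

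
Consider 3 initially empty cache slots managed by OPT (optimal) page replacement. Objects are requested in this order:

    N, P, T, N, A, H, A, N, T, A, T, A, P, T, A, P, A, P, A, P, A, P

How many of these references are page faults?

N → fault, frames [N]
P → fault, frames [N, P]
T → fault, frames [N, P, T]
N → hit
A → fault, evict P, frames [N, T, A]
H → fault, evict T, frames [N, A, H]
A → hit
N → hit
T → fault, evict H, frames [N, A, T]
A → hit
T → hit
A → hit
P → fault, evict N, frames [A, T, P]
T → hit
A → hit
P → hit
A → hit
P → hit
A → hit
P → hit
A → hit
P → hit
Page faults: 7.

7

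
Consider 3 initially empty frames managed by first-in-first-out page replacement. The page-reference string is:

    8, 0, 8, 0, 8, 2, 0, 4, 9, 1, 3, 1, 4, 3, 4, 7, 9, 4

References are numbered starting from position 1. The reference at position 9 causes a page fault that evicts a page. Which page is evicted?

0

pos 1: 8 → miss, frames [8]
pos 2: 0 → miss, frames [8, 0]
pos 3: 8 → hit
pos 4: 0 → hit
pos 5: 8 → hit
pos 6: 2 → miss, frames [8, 0, 2]
pos 7: 0 → hit
pos 8: 4 → miss, evict 8, frames [0, 2, 4]
pos 9: 9 → miss, evict 0, frames [2, 4, 9]
At position 9, page 0 is evicted.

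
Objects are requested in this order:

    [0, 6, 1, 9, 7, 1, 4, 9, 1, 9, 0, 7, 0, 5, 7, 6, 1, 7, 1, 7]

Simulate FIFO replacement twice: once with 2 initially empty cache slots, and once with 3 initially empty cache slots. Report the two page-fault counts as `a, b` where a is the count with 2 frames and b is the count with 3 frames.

2 frames: F F F F F F F F F . F F . F . F F F . . → 15 faults.
3 frames: F F F F F . F . F F F F . F . F F F . . → 14 faults.
14 < 15: adding a frame reduced faults, as is typical.

15, 14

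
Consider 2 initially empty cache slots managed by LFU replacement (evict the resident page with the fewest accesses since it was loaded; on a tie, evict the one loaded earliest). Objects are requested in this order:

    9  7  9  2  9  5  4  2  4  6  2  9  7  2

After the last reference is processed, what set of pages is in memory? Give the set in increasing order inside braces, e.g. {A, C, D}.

9: miss, frames {9}
7: miss, frames {9,7}
9: hit
2: miss, evict 7, frames {9,2}
9: hit
5: miss, evict 2, frames {9,5}
4: miss, evict 5, frames {9,4}
2: miss, evict 4, frames {9,2}
4: miss, evict 2, frames {9,4}
6: miss, evict 4, frames {9,6}
2: miss, evict 6, frames {9,2}
9: hit
7: miss, evict 2, frames {9,7}
2: miss, evict 7, frames {9,2}

{2, 9}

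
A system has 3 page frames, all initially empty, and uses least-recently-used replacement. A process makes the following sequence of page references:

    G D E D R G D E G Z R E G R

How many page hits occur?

4

G → miss, frames {G}
D → miss, frames {G,D}
E → miss, frames {G,D,E}
D → hit
R → miss, evict G, frames {E,D,R}
G → miss, evict E, frames {D,R,G}
D → hit
E → miss, evict R, frames {G,D,E}
G → hit
Z → miss, evict D, frames {E,G,Z}
R → miss, evict E, frames {G,Z,R}
E → miss, evict G, frames {Z,R,E}
G → miss, evict Z, frames {R,E,G}
R → hit
Hits: 4.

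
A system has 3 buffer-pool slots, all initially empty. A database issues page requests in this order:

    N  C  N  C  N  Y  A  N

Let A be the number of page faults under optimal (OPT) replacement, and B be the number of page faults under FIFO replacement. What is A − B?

Under OPT: F F . . . F F . → 4 faults.
Under FIFO: F F . . . F F F → 5 faults.
A − B = 4 − 5 = -1.

-1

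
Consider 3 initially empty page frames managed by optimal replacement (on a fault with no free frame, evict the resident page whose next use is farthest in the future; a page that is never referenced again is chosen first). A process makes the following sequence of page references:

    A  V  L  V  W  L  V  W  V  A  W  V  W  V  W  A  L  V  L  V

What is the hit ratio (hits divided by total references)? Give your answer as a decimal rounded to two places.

0.70

A -> fault, frames {A}
V -> fault, frames {A,V}
L -> fault, frames {A,V,L}
V -> hit
W -> fault, evict A, frames {V,L,W}
L -> hit
V -> hit
W -> hit
V -> hit
A -> fault, evict L, frames {V,W,A}
W -> hit
V -> hit
W -> hit
V -> hit
W -> hit
A -> hit
L -> fault, evict A, frames {V,W,L}
V -> hit
L -> hit
V -> hit
Hits: 14 of 20 references → 14/20 = 0.7000.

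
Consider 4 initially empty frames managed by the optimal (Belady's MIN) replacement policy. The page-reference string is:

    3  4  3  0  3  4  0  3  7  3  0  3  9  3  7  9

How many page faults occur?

3 → fault, frames (3)
4 → fault, frames (3 4)
3 → hit
0 → fault, frames (3 4 0)
3 → hit
4 → hit
0 → hit
3 → hit
7 → fault, frames (3 4 0 7)
3 → hit
0 → hit
3 → hit
9 → fault, evict 0, frames (3 4 7 9)
3 → hit
7 → hit
9 → hit
Page faults: 5.

5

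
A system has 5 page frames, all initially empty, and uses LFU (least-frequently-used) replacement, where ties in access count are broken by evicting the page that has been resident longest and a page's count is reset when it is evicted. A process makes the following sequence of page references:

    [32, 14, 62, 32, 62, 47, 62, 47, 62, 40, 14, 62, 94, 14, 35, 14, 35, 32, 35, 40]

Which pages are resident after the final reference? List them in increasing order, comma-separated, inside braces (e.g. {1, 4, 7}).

32 → fault, frames {32}
14 → fault, frames {32,14}
62 → fault, frames {32,14,62}
32 → hit
62 → hit
47 → fault, frames {32,14,62,47}
62 → hit
47 → hit
62 → hit
40 → fault, frames {32,14,62,47,40}
14 → hit
62 → hit
94 → fault, evict 40, frames {32,14,62,47,94}
14 → hit
35 → fault, evict 94, frames {32,14,62,47,35}
14 → hit
35 → hit
32 → hit
35 → hit
40 → fault, evict 47, frames {32,14,62,35,40}

{14, 32, 35, 40, 62}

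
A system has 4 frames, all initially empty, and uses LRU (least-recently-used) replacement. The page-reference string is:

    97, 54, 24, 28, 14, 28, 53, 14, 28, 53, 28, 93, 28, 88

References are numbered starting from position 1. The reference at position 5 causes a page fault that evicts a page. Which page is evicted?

pos 1: 97: miss, frames (97)
pos 2: 54: miss, frames (97 54)
pos 3: 24: miss, frames (97 54 24)
pos 4: 28: miss, frames (97 54 24 28)
pos 5: 14: miss, evict 97, frames (54 24 28 14)
At position 5, page 97 is evicted.

97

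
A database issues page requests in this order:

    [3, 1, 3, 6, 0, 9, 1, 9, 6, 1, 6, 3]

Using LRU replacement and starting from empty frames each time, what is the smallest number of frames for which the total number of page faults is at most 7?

f=1: 12 faults
f=2: 9 faults
f=3: 8 faults
f=4: 7 faults
f=5: 5 faults
Smallest f with faults ≤ 7 is 4.

4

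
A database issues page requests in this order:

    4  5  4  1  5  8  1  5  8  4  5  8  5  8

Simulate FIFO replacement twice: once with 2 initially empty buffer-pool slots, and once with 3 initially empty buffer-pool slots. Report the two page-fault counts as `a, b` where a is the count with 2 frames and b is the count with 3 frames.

8, 6

2 frames: F F . F . F . F . F . F F . → 8 faults.
3 frames: F F . F . F . . . F F . . . → 6 faults.
6 < 8: adding a frame reduced faults, as is typical.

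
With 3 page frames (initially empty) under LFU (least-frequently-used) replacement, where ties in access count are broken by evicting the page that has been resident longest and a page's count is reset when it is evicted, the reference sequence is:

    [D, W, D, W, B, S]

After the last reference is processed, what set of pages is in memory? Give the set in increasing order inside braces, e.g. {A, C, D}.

{D, S, W}

D: miss, frames (D)
W: miss, frames (D W)
D: hit
W: hit
B: miss, frames (D W B)
S: miss, evict B, frames (D W S)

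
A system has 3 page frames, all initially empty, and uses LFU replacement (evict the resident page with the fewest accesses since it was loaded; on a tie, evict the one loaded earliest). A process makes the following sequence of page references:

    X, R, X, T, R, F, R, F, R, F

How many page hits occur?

6

X: miss, frames {X}
R: miss, frames {X,R}
X: hit
T: miss, frames {X,R,T}
R: hit
F: miss, evict T, frames {X,R,F}
R: hit
F: hit
R: hit
F: hit
Hits: 6.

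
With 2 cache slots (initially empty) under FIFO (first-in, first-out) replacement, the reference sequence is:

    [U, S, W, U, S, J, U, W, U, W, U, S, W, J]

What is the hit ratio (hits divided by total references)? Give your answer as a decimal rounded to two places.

U -> miss, frames (U)
S -> miss, frames (U S)
W -> miss, evict U, frames (S W)
U -> miss, evict S, frames (W U)
S -> miss, evict W, frames (U S)
J -> miss, evict U, frames (S J)
U -> miss, evict S, frames (J U)
W -> miss, evict J, frames (U W)
U -> hit
W -> hit
U -> hit
S -> miss, evict U, frames (W S)
W -> hit
J -> miss, evict W, frames (S J)
Hits: 4 of 14 references → 4/14 = 0.2857.

0.29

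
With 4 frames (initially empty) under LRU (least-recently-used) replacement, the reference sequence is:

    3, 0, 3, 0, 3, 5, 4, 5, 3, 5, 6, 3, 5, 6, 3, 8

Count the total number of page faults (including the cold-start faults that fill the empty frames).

6

3 -> miss, frames (3)
0 -> miss, frames (3 0)
3 -> hit
0 -> hit
3 -> hit
5 -> miss, frames (0 3 5)
4 -> miss, frames (0 3 5 4)
5 -> hit
3 -> hit
5 -> hit
6 -> miss, evict 0, frames (4 3 5 6)
3 -> hit
5 -> hit
6 -> hit
3 -> hit
8 -> miss, evict 4, frames (5 6 3 8)
Page faults: 6.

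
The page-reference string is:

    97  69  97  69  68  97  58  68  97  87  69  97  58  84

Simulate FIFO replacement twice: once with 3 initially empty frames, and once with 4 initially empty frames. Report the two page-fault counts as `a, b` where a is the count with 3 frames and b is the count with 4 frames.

9, 7

3 frames: F F . . F . F . F F F . F F → 9 faults.
4 frames: F F . . F . F . . F . F . F → 7 faults.
7 < 9: adding a frame reduced faults, as is typical.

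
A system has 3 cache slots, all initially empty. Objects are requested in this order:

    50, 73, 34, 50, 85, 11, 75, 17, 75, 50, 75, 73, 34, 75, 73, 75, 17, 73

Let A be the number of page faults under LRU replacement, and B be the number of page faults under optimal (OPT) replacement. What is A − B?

1

Under LRU: F F F . F F F F . F . F F . . . F . → 11 faults.
Under OPT: F F F . F F F F . . . F F . . . F . → 10 faults.
A − B = 11 − 10 = 1.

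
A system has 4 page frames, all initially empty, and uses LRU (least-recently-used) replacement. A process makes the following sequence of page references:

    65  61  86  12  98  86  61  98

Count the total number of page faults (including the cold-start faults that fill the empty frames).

65 -> fault, frames {65}
61 -> fault, frames {65,61}
86 -> fault, frames {65,61,86}
12 -> fault, frames {65,61,86,12}
98 -> fault, evict 65, frames {61,86,12,98}
86 -> hit
61 -> hit
98 -> hit
Page faults: 5.

5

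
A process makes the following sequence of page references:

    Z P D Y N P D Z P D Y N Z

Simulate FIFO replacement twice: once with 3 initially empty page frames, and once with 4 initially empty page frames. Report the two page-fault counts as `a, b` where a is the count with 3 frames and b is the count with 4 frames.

10, 11

3 frames: F F F F F F F F . . F F . → 10 faults.
4 frames: F F F F F . . F F F F F F → 11 faults.
11 > 10: adding a frame increased faults — Belady's anomaly.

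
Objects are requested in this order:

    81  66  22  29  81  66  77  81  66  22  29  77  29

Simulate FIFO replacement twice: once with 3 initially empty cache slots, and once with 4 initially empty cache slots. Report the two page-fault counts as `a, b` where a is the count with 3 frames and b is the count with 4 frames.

9, 10

3 frames: F F F F F F F . . F F . . → 9 faults.
4 frames: F F F F . . F F F F F F . → 10 faults.
10 > 9: adding a frame increased faults — Belady's anomaly.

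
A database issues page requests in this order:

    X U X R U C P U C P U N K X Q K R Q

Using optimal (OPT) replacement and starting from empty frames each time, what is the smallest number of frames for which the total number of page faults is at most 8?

f=1: 18 faults
f=2: 12 faults
f=3: 10 faults
f=4: 9 faults
f=5: 8 faults
f=6: 8 faults
f=7: 8 faults
f=8: 8 faults
Smallest f with faults ≤ 8 is 5.

5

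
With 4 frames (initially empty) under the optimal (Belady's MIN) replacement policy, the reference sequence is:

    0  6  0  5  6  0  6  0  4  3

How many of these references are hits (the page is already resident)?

5

0 → fault, frames [0]
6 → fault, frames [0, 6]
0 → hit
5 → fault, frames [0, 6, 5]
6 → hit
0 → hit
6 → hit
0 → hit
4 → fault, frames [0, 6, 5, 4]
3 → fault, evict 4, frames [0, 6, 5, 3]
Hits: 5.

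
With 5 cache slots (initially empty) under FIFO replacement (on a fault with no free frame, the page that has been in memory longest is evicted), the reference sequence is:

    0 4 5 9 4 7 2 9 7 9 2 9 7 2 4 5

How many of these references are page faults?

6

0 -> fault, frames {0}
4 -> fault, frames {0,4}
5 -> fault, frames {0,4,5}
9 -> fault, frames {0,4,5,9}
4 -> hit
7 -> fault, frames {0,4,5,9,7}
2 -> fault, evict 0, frames {4,5,9,7,2}
9 -> hit
7 -> hit
9 -> hit
2 -> hit
9 -> hit
7 -> hit
2 -> hit
4 -> hit
5 -> hit
Page faults: 6.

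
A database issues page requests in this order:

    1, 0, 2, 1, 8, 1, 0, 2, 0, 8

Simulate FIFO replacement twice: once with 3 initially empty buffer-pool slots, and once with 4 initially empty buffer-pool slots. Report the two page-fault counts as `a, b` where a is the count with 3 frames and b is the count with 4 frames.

8, 4

3 frames: F F F . F F F F . F → 8 faults.
4 frames: F F F . F . . . . . → 4 faults.
4 < 8: adding a frame reduced faults, as is typical.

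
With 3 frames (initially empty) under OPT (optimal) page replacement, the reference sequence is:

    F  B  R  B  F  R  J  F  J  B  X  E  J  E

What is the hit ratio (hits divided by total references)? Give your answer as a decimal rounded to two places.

0.57

F -> fault, frames {F}
B -> fault, frames {F,B}
R -> fault, frames {F,B,R}
B -> hit
F -> hit
R -> hit
J -> fault, evict R, frames {F,B,J}
F -> hit
J -> hit
B -> hit
X -> fault, evict B, frames {F,J,X}
E -> fault, evict X, frames {F,J,E}
J -> hit
E -> hit
Hits: 8 of 14 references → 8/14 = 0.5714.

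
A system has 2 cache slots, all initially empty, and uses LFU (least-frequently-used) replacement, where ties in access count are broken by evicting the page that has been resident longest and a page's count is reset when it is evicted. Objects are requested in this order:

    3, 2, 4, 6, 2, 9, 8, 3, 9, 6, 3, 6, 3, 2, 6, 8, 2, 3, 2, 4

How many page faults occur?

16

3: miss, frames [3]
2: miss, frames [3, 2]
4: miss, evict 3, frames [2, 4]
6: miss, evict 2, frames [4, 6]
2: miss, evict 4, frames [6, 2]
9: miss, evict 6, frames [2, 9]
8: miss, evict 2, frames [9, 8]
3: miss, evict 9, frames [8, 3]
9: miss, evict 8, frames [3, 9]
6: miss, evict 3, frames [9, 6]
3: miss, evict 9, frames [6, 3]
6: hit
3: hit
2: miss, evict 6, frames [3, 2]
6: miss, evict 2, frames [3, 6]
8: miss, evict 6, frames [3, 8]
2: miss, evict 8, frames [3, 2]
3: hit
2: hit
4: miss, evict 2, frames [3, 4]
Page faults: 16.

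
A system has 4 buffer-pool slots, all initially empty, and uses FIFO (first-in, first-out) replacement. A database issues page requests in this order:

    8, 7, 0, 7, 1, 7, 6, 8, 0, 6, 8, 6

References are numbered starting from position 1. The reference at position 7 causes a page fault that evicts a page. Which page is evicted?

pos 1: 8: miss, frames [8]
pos 2: 7: miss, frames [8, 7]
pos 3: 0: miss, frames [8, 7, 0]
pos 4: 7: hit
pos 5: 1: miss, frames [8, 7, 0, 1]
pos 6: 7: hit
pos 7: 6: miss, evict 8, frames [7, 0, 1, 6]
At position 7, page 8 is evicted.

8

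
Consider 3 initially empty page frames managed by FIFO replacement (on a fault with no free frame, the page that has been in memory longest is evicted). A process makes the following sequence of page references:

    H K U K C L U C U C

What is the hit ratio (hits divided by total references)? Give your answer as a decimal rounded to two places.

0.50

H -> miss, frames (H)
K -> miss, frames (H K)
U -> miss, frames (H K U)
K -> hit
C -> miss, evict H, frames (K U C)
L -> miss, evict K, frames (U C L)
U -> hit
C -> hit
U -> hit
C -> hit
Hits: 5 of 10 references → 5/10 = 0.5000.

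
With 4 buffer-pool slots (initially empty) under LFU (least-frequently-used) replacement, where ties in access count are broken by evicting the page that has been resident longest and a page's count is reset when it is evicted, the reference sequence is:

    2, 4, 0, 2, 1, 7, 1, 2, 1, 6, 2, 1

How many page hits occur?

6

2 → fault, frames {2}
4 → fault, frames {2,4}
0 → fault, frames {2,4,0}
2 → hit
1 → fault, frames {2,4,0,1}
7 → fault, evict 4, frames {2,0,1,7}
1 → hit
2 → hit
1 → hit
6 → fault, evict 0, frames {2,1,7,6}
2 → hit
1 → hit
Hits: 6.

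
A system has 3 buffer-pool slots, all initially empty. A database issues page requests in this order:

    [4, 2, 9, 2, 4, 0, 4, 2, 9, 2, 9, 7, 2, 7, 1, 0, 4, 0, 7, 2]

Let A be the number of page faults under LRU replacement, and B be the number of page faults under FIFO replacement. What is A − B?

Under LRU: F F F . . F . . F . . F . . F F F . F F → 11 faults.
Under FIFO: F F F . . F F F F . . F . . F F F . F F → 13 faults.
A − B = 11 − 13 = -2.

-2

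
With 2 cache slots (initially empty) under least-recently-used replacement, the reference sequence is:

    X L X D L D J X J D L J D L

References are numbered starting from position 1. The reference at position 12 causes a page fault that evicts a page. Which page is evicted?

D

pos 1: X → fault, frames {X}
pos 2: L → fault, frames {X,L}
pos 3: X → hit
pos 4: D → fault, evict L, frames {X,D}
pos 5: L → fault, evict X, frames {D,L}
pos 6: D → hit
pos 7: J → fault, evict L, frames {D,J}
pos 8: X → fault, evict D, frames {J,X}
pos 9: J → hit
pos 10: D → fault, evict X, frames {J,D}
pos 11: L → fault, evict J, frames {D,L}
pos 12: J → fault, evict D, frames {L,J}
At position 12, page D is evicted.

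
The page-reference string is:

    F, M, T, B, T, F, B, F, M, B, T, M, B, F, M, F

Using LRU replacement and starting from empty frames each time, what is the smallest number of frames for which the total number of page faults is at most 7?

4

f=1: 16 faults
f=2: 13 faults
f=3: 8 faults
f=4: 4 faults
Smallest f with faults ≤ 7 is 4.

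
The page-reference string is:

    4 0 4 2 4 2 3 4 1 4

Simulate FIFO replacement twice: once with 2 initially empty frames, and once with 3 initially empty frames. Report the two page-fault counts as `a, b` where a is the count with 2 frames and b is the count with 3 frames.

7, 6

2 frames: F F . F F . F . F F → 7 faults.
3 frames: F F . F . . F F F . → 6 faults.
6 < 7: adding a frame reduced faults, as is typical.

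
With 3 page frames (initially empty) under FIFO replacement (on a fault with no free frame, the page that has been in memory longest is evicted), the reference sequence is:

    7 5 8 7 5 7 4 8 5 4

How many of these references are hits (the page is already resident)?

6

7 → miss, frames {7}
5 → miss, frames {7,5}
8 → miss, frames {7,5,8}
7 → hit
5 → hit
7 → hit
4 → miss, evict 7, frames {5,8,4}
8 → hit
5 → hit
4 → hit
Hits: 6.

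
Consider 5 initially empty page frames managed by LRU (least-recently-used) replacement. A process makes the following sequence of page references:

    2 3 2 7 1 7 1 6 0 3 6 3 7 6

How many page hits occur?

2: fault, frames [2]
3: fault, frames [2, 3]
2: hit
7: fault, frames [3, 2, 7]
1: fault, frames [3, 2, 7, 1]
7: hit
1: hit
6: fault, frames [3, 2, 7, 1, 6]
0: fault, evict 3, frames [2, 7, 1, 6, 0]
3: fault, evict 2, frames [7, 1, 6, 0, 3]
6: hit
3: hit
7: hit
6: hit
Hits: 7.

7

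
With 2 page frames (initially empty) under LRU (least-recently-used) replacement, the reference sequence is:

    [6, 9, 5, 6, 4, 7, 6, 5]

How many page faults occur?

6: miss, frames [6]
9: miss, frames [6, 9]
5: miss, evict 6, frames [9, 5]
6: miss, evict 9, frames [5, 6]
4: miss, evict 5, frames [6, 4]
7: miss, evict 6, frames [4, 7]
6: miss, evict 4, frames [7, 6]
5: miss, evict 7, frames [6, 5]
Page faults: 8.

8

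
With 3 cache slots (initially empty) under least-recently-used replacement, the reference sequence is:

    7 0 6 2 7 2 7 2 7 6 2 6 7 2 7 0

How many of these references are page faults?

6

7 → fault, frames [7]
0 → fault, frames [7, 0]
6 → fault, frames [7, 0, 6]
2 → fault, evict 7, frames [0, 6, 2]
7 → fault, evict 0, frames [6, 2, 7]
2 → hit
7 → hit
2 → hit
7 → hit
6 → hit
2 → hit
6 → hit
7 → hit
2 → hit
7 → hit
0 → fault, evict 6, frames [2, 7, 0]
Page faults: 6.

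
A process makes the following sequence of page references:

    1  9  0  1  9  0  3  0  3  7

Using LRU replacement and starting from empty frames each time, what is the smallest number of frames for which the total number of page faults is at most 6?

3

f=1: 10 faults
f=2: 8 faults
f=3: 5 faults
f=4: 5 faults
f=5: 5 faults
Smallest f with faults ≤ 6 is 3.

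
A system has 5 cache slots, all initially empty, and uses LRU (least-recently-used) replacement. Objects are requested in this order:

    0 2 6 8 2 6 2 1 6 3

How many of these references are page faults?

6

0 -> miss, frames {0}
2 -> miss, frames {0,2}
6 -> miss, frames {0,2,6}
8 -> miss, frames {0,2,6,8}
2 -> hit
6 -> hit
2 -> hit
1 -> miss, frames {0,8,6,2,1}
6 -> hit
3 -> miss, evict 0, frames {8,2,1,6,3}
Page faults: 6.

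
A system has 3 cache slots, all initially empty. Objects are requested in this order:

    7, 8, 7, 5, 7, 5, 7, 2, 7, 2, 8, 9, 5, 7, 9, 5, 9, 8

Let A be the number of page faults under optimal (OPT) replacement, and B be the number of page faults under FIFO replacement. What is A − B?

-3

Under OPT: F F . F . . . F . . . F F . . . . F → 7 faults.
Under FIFO: F F . F . . . F F . F F F F . . . F → 10 faults.
A − B = 7 − 10 = -3.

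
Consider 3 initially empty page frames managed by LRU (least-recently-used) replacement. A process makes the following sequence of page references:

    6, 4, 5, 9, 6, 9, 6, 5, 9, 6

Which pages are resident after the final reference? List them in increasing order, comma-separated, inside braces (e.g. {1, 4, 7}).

6 → miss, frames {6}
4 → miss, frames {6,4}
5 → miss, frames {6,4,5}
9 → miss, evict 6, frames {4,5,9}
6 → miss, evict 4, frames {5,9,6}
9 → hit
6 → hit
5 → hit
9 → hit
6 → hit

{5, 6, 9}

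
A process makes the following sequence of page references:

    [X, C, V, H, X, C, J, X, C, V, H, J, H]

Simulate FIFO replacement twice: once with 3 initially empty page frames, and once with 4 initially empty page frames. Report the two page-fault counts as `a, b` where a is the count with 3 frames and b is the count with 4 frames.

3 frames: F F F F F F F . . F F . . → 9 faults.
4 frames: F F F F . . F F F F F F . → 10 faults.
10 > 9: adding a frame increased faults — Belady's anomaly.

9, 10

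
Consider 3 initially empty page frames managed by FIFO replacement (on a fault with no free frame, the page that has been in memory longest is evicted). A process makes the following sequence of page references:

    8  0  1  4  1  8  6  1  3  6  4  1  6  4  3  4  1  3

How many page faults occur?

8: fault, frames (8)
0: fault, frames (8 0)
1: fault, frames (8 0 1)
4: fault, evict 8, frames (0 1 4)
1: hit
8: fault, evict 0, frames (1 4 8)
6: fault, evict 1, frames (4 8 6)
1: fault, evict 4, frames (8 6 1)
3: fault, evict 8, frames (6 1 3)
6: hit
4: fault, evict 6, frames (1 3 4)
1: hit
6: fault, evict 1, frames (3 4 6)
4: hit
3: hit
4: hit
1: fault, evict 3, frames (4 6 1)
3: fault, evict 4, frames (6 1 3)
Page faults: 12.

12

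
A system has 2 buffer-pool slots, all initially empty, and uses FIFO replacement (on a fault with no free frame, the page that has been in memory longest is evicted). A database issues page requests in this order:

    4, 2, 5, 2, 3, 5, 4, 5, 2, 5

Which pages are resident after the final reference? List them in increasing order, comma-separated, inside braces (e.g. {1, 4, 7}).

{2, 5}

4 → miss, frames (4)
2 → miss, frames (4 2)
5 → miss, evict 4, frames (2 5)
2 → hit
3 → miss, evict 2, frames (5 3)
5 → hit
4 → miss, evict 5, frames (3 4)
5 → miss, evict 3, frames (4 5)
2 → miss, evict 4, frames (5 2)
5 → hit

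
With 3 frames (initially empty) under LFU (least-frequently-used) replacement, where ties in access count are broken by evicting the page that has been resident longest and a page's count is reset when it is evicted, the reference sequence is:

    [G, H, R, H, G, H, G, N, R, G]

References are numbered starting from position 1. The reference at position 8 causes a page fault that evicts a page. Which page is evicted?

pos 1: G → fault, frames {G}
pos 2: H → fault, frames {G,H}
pos 3: R → fault, frames {G,H,R}
pos 4: H → hit
pos 5: G → hit
pos 6: H → hit
pos 7: G → hit
pos 8: N → fault, evict R, frames {G,H,N}
At position 8, page R is evicted.

R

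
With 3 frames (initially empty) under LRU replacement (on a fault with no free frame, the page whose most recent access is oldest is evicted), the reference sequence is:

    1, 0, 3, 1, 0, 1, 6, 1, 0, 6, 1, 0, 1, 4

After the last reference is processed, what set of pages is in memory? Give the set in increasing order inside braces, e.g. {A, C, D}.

{0, 1, 4}

1: miss, frames (1)
0: miss, frames (1 0)
3: miss, frames (1 0 3)
1: hit
0: hit
1: hit
6: miss, evict 3, frames (0 1 6)
1: hit
0: hit
6: hit
1: hit
0: hit
1: hit
4: miss, evict 6, frames (0 1 4)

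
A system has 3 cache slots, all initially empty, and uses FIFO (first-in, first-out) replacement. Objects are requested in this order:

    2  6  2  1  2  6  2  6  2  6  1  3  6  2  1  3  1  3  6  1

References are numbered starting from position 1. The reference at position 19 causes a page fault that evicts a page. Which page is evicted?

pos 1: 2 → miss, frames (2)
pos 2: 6 → miss, frames (2 6)
pos 3: 2 → hit
pos 4: 1 → miss, frames (2 6 1)
pos 5: 2 → hit
pos 6: 6 → hit
pos 7: 2 → hit
pos 8: 6 → hit
pos 9: 2 → hit
pos 10: 6 → hit
pos 11: 1 → hit
pos 12: 3 → miss, evict 2, frames (6 1 3)
pos 13: 6 → hit
pos 14: 2 → miss, evict 6, frames (1 3 2)
pos 15: 1 → hit
pos 16: 3 → hit
pos 17: 1 → hit
pos 18: 3 → hit
pos 19: 6 → miss, evict 1, frames (3 2 6)
At position 19, page 1 is evicted.

1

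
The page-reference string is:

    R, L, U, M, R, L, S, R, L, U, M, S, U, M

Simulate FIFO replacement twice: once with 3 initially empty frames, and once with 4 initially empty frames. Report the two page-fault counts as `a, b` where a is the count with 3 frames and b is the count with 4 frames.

9, 10

3 frames: F F F F F F F . . F F . . . → 9 faults.
4 frames: F F F F . . F F F F F F . . → 10 faults.
10 > 9: adding a frame increased faults — Belady's anomaly.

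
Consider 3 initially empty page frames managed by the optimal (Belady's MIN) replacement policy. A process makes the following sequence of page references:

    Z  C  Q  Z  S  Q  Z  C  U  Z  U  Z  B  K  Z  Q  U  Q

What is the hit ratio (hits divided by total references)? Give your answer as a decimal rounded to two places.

Z -> fault, frames (Z)
C -> fault, frames (Z C)
Q -> fault, frames (Z C Q)
Z -> hit
S -> fault, evict C, frames (Z Q S)
Q -> hit
Z -> hit
C -> fault, evict S, frames (Z Q C)
U -> fault, evict C, frames (Z Q U)
Z -> hit
U -> hit
Z -> hit
B -> fault, evict U, frames (Z Q B)
K -> fault, evict B, frames (Z Q K)
Z -> hit
Q -> hit
U -> fault, evict K, frames (Z Q U)
Q -> hit
Hits: 9 of 18 references → 9/18 = 0.5000.

0.50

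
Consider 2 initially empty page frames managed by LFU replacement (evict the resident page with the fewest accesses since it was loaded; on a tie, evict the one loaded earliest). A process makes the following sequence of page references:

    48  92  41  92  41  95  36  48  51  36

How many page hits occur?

48 → fault, frames (48)
92 → fault, frames (48 92)
41 → fault, evict 48, frames (92 41)
92 → hit
41 → hit
95 → fault, evict 92, frames (41 95)
36 → fault, evict 95, frames (41 36)
48 → fault, evict 36, frames (41 48)
51 → fault, evict 48, frames (41 51)
36 → fault, evict 51, frames (41 36)
Hits: 2.

2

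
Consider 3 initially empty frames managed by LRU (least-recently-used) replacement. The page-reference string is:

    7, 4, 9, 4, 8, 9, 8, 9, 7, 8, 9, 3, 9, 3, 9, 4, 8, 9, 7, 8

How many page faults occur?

7 -> miss, frames [7]
4 -> miss, frames [7, 4]
9 -> miss, frames [7, 4, 9]
4 -> hit
8 -> miss, evict 7, frames [9, 4, 8]
9 -> hit
8 -> hit
9 -> hit
7 -> miss, evict 4, frames [8, 9, 7]
8 -> hit
9 -> hit
3 -> miss, evict 7, frames [8, 9, 3]
9 -> hit
3 -> hit
9 -> hit
4 -> miss, evict 8, frames [3, 9, 4]
8 -> miss, evict 3, frames [9, 4, 8]
9 -> hit
7 -> miss, evict 4, frames [8, 9, 7]
8 -> hit
Page faults: 9.

9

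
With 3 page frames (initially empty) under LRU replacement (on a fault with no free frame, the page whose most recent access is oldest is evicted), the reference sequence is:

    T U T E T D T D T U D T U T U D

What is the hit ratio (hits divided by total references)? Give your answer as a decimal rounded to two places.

0.69

T -> miss, frames (T)
U -> miss, frames (T U)
T -> hit
E -> miss, frames (U T E)
T -> hit
D -> miss, evict U, frames (E T D)
T -> hit
D -> hit
T -> hit
U -> miss, evict E, frames (D T U)
D -> hit
T -> hit
U -> hit
T -> hit
U -> hit
D -> hit
Hits: 11 of 16 references → 11/16 = 0.6875.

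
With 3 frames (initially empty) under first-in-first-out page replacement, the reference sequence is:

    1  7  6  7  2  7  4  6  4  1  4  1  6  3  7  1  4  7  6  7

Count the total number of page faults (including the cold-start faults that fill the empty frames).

1 -> fault, frames [1]
7 -> fault, frames [1, 7]
6 -> fault, frames [1, 7, 6]
7 -> hit
2 -> fault, evict 1, frames [7, 6, 2]
7 -> hit
4 -> fault, evict 7, frames [6, 2, 4]
6 -> hit
4 -> hit
1 -> fault, evict 6, frames [2, 4, 1]
4 -> hit
1 -> hit
6 -> fault, evict 2, frames [4, 1, 6]
3 -> fault, evict 4, frames [1, 6, 3]
7 -> fault, evict 1, frames [6, 3, 7]
1 -> fault, evict 6, frames [3, 7, 1]
4 -> fault, evict 3, frames [7, 1, 4]
7 -> hit
6 -> fault, evict 7, frames [1, 4, 6]
7 -> fault, evict 1, frames [4, 6, 7]
Page faults: 13.

13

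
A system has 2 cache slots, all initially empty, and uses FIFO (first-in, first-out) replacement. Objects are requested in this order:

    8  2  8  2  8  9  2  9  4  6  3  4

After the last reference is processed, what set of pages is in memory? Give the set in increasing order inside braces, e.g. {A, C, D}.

{3, 4}

8 -> fault, frames {8}
2 -> fault, frames {8,2}
8 -> hit
2 -> hit
8 -> hit
9 -> fault, evict 8, frames {2,9}
2 -> hit
9 -> hit
4 -> fault, evict 2, frames {9,4}
6 -> fault, evict 9, frames {4,6}
3 -> fault, evict 4, frames {6,3}
4 -> fault, evict 6, frames {3,4}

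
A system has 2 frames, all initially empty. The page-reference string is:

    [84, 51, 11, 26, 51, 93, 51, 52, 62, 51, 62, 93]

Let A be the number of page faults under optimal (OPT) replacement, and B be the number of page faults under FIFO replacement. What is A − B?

-2

Under OPT: F F F F . F . F F . . F → 8 faults.
Under FIFO: F F F F F F . F F F . F → 10 faults.
A − B = 8 − 10 = -2.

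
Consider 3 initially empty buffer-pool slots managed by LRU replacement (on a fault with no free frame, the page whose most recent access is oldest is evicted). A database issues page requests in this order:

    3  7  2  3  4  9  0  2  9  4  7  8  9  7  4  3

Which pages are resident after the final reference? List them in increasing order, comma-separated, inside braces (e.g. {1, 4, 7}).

{3, 4, 7}

3 → fault, frames {3}
7 → fault, frames {3,7}
2 → fault, frames {3,7,2}
3 → hit
4 → fault, evict 7, frames {2,3,4}
9 → fault, evict 2, frames {3,4,9}
0 → fault, evict 3, frames {4,9,0}
2 → fault, evict 4, frames {9,0,2}
9 → hit
4 → fault, evict 0, frames {2,9,4}
7 → fault, evict 2, frames {9,4,7}
8 → fault, evict 9, frames {4,7,8}
9 → fault, evict 4, frames {7,8,9}
7 → hit
4 → fault, evict 8, frames {9,7,4}
3 → fault, evict 9, frames {7,4,3}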